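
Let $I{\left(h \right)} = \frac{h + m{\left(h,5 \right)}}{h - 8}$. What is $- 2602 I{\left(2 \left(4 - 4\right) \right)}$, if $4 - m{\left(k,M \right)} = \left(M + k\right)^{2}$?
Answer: $- \frac{27321}{4} \approx -6830.3$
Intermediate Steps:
$m{\left(k,M \right)} = 4 - \left(M + k\right)^{2}$
$I{\left(h \right)} = \frac{4 + h - \left(5 + h\right)^{2}}{-8 + h}$ ($I{\left(h \right)} = \frac{h - \left(-4 + \left(5 + h\right)^{2}\right)}{h - 8} = \frac{4 + h - \left(5 + h\right)^{2}}{-8 + h}$)
$- 2602 I{\left(2 \left(4 - 4\right) \right)} = - 2602 \frac{4 + 2 \left(4 - 4\right) - \left(5 + 2 \left(4 - 4\right)\right)^{2}}{-8 + 2 \left(4 - 4\right)} = - 2602 \frac{4 + 2 \cdot 0 - \left(5 + 2 \cdot 0\right)^{2}}{-8 + 2 \cdot 0} = - 2602 \frac{4 + 0 - \left(5 + 0\right)^{2}}{-8 + 0} = - 2602 \frac{4 + 0 - 5^{2}}{-8} = - 2602 \left(- \frac{4 + 0 - 25}{8}\right) = - 2602 \left(\left(- \frac{1}{8}\right) \left(-21\right)\right) = \left(-2602\right) \frac{21}{8} = - \frac{27321}{4}$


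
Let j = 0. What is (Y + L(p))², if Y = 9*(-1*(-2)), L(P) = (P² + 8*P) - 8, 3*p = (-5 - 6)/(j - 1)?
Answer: 225625/81 ≈ 2785.5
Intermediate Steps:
p = 11/3 (p = ((-5 - 6)/(0 - 1))/3 = (-11/(-1))/3 = (-11*(-1))/3 = (⅓)*11 = 11/3 ≈ 3.6667)
L(P) = -8 + P² + 8*P
Y = 18 (Y = 9*2 = 18)
(Y + L(p))² = (18 + (-8 + (11/3)² + 8*(11/3)))² = (18 + (-8 + 121/9 + 88/3))² = (18 + 313/9)² = (475/9)² = 225625/81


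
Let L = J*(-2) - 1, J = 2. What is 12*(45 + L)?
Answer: 480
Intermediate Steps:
L = -5 (L = 2*(-2) - 1 = -4 - 1 = -5)
12*(45 + L) = 12*(45 - 5) = 12*40 = 480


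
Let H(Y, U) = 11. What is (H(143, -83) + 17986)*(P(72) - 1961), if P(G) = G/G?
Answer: -35274120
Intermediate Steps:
P(G) = 1
(H(143, -83) + 17986)*(P(72) - 1961) = (11 + 17986)*(1 - 1961) = 17997*(-1960) = -35274120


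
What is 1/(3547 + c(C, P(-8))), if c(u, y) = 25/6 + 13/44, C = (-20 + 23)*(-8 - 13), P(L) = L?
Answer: 132/468793 ≈ 0.00028157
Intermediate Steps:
C = -63 (C = 3*(-21) = -63)
c(u, y) = 589/132 (c(u, y) = 25*(⅙) + 13*(1/44) = 25/6 + 13/44 = 589/132)
1/(3547 + c(C, P(-8))) = 1/(3547 + 589/132) = 1/(468793/132) = 132/468793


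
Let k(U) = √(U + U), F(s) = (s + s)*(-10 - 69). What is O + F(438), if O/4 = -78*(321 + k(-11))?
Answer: -169356 - 312*I*√22 ≈ -1.6936e+5 - 1463.4*I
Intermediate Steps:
F(s) = -158*s (F(s) = (2*s)*(-79) = -158*s)
k(U) = √2*√U (k(U) = √(2*U) = √2*√U)
O = -100152 - 312*I*√22 (O = 4*(-78*(321 + √2*√(-11))) = 4*(-78*(321 + √2*(I*√11))) = 4*(-78*(321 + I*√22)) = 4*(-25038 - 78*I*√22) = -100152 - 312*I*√22 ≈ -1.0015e+5 - 1463.4*I)
O + F(438) = (-100152 - 312*I*√22) - 158*438 = (-100152 - 312*I*√22) - 69204 = -169356 - 312*I*√22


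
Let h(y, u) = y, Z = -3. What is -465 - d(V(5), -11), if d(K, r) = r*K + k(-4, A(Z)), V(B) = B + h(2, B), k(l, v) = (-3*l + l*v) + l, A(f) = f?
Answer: -408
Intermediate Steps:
k(l, v) = -2*l + l*v
V(B) = 2 + B (V(B) = B + 2 = 2 + B)
d(K, r) = 20 + K*r (d(K, r) = r*K - 4*(-2 - 3) = K*r - 4*(-5) = K*r + 20 = 20 + K*r)
-465 - d(V(5), -11) = -465 - (20 + (2 + 5)*(-11)) = -465 - (20 + 7*(-11)) = -465 - (20 - 77) = -465 - 1*(-57) = -465 + 57 = -408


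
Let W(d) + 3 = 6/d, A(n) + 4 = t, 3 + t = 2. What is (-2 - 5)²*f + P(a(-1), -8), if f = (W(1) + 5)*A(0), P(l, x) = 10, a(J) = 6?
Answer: -1950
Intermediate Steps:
t = -1 (t = -3 + 2 = -1)
A(n) = -5 (A(n) = -4 - 1 = -5)
W(d) = -3 + 6/d
f = -40 (f = ((-3 + 6/1) + 5)*(-5) = ((-3 + 6*1) + 5)*(-5) = ((-3 + 6) + 5)*(-5) = (3 + 5)*(-5) = 8*(-5) = -40)
(-2 - 5)²*f + P(a(-1), -8) = (-2 - 5)²*(-40) + 10 = (-7)²*(-40) + 10 = 49*(-40) + 10 = -1960 + 10 = -1950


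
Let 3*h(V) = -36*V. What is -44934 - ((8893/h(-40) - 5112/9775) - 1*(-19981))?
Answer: -60933131063/938400 ≈ -64933.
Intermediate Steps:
h(V) = -12*V (h(V) = (-36*V)/3 = -12*V)
-44934 - ((8893/h(-40) - 5112/9775) - 1*(-19981)) = -44934 - ((8893/((-12*(-40))) - 5112/9775) - 1*(-19981)) = -44934 - ((8893/480 - 5112*1/9775) + 19981) = -44934 - ((8893*(1/480) - 5112/9775) + 19981) = -44934 - ((8893/480 - 5112/9775) + 19981) = -44934 - (16895063/938400 + 19981) = -44934 - 1*18767065463/938400 = -44934 - 18767065463/938400 = -60933131063/938400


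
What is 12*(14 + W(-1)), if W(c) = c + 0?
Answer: 156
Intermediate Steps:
W(c) = c
12*(14 + W(-1)) = 12*(14 - 1) = 12*13 = 156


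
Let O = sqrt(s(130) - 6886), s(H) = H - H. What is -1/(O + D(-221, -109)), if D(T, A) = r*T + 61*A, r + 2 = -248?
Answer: I/(sqrt(6886) - 48601*I) ≈ -2.0576e-5 + 3.5131e-8*I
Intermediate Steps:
r = -250 (r = -2 - 248 = -250)
D(T, A) = -250*T + 61*A
s(H) = 0
O = I*sqrt(6886) (O = sqrt(0 - 6886) = sqrt(-6886) = I*sqrt(6886) ≈ 82.982*I)
-1/(O + D(-221, -109)) = -1/(I*sqrt(6886) + (-250*(-221) + 61*(-109))) = -1/(I*sqrt(6886) + (55250 - 6649)) = -1/(I*sqrt(6886) + 48601) = -1/(48601 + I*sqrt(6886))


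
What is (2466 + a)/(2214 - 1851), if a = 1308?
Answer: 1258/121 ≈ 10.397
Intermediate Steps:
(2466 + a)/(2214 - 1851) = (2466 + 1308)/(2214 - 1851) = 3774/363 = 3774*(1/363) = 1258/121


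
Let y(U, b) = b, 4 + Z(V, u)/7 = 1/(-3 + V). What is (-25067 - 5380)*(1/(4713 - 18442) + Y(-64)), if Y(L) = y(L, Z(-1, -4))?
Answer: 49742938485/54916 ≈ 9.0580e+5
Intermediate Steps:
Z(V, u) = -28 + 7/(-3 + V)
Y(L) = -119/4 (Y(L) = 7*(13 - 4*(-1))/(-3 - 1) = 7*(13 + 4)/(-4) = 7*(-1/4)*17 = -119/4)
(-25067 - 5380)*(1/(4713 - 18442) + Y(-64)) = (-25067 - 5380)*(1/(4713 - 18442) - 119/4) = -30447*(1/(-13729) - 119/4) = -30447*(-1/13729 - 119/4) = -30447*(-1633755/54916) = 49742938485/54916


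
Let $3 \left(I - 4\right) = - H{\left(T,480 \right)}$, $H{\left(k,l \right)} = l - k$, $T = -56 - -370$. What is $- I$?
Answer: $\frac{154}{3} \approx 51.333$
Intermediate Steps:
$T = 314$ ($T = -56 + 370 = 314$)
$I = - \frac{154}{3}$ ($I = 4 + \frac{\left(-1\right) \left(480 - 314\right)}{3} = 4 + \frac{\left(-1\right) 166}{3} = 4 + \frac{1}{3} \left(-166\right) = 4 - \frac{166}{3} = - \frac{154}{3} \approx -51.333$)
$- I = \left(-1\right) \left(- \frac{154}{3}\right) = \frac{154}{3}$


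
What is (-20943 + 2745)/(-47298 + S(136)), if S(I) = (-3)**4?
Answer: 6066/15739 ≈ 0.38541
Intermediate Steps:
S(I) = 81
(-20943 + 2745)/(-47298 + S(136)) = (-20943 + 2745)/(-47298 + 81) = -18198/(-47217) = -18198*(-1/47217) = 6066/15739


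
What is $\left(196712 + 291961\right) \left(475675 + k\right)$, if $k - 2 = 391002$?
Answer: $423522626967$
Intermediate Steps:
$k = 391004$ ($k = 2 + 391002 = 391004$)
$\left(196712 + 291961\right) \left(475675 + k\right) = \left(196712 + 291961\right) \left(475675 + 391004\right) = 488673 \cdot 866679 = 423522626967$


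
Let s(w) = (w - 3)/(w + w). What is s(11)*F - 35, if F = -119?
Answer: -861/11 ≈ -78.273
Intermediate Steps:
s(w) = (-3 + w)/(2*w) (s(w) = (-3 + w)/((2*w)) = (-3 + w)*(1/(2*w)) = (-3 + w)/(2*w))
s(11)*F - 35 = ((½)*(-3 + 11)/11)*(-119) - 35 = ((½)*(1/11)*8)*(-119) - 35 = (4/11)*(-119) - 35 = -476/11 - 35 = -861/11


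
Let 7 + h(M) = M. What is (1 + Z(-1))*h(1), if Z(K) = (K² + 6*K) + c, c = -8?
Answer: 72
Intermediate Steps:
Z(K) = -8 + K² + 6*K (Z(K) = (K² + 6*K) - 8 = -8 + K² + 6*K)
h(M) = -7 + M
(1 + Z(-1))*h(1) = (1 + (-8 + (-1)² + 6*(-1)))*(-7 + 1) = (1 + (-8 + 1 - 6))*(-6) = (1 - 13)*(-6) = -12*(-6) = 72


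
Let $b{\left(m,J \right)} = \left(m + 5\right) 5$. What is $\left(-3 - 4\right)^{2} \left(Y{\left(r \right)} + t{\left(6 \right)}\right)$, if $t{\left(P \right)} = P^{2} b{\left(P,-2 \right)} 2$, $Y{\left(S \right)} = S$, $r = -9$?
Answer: $193599$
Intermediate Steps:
$b{\left(m,J \right)} = 25 + 5 m$ ($b{\left(m,J \right)} = \left(5 + m\right) 5 = 25 + 5 m$)
$t{\left(P \right)} = 2 P^{2} \left(25 + 5 P\right)$ ($t{\left(P \right)} = P^{2} \left(25 + 5 P\right) 2 = 2 P^{2} \left(25 + 5 P\right)$)
$\left(-3 - 4\right)^{2} \left(Y{\left(r \right)} + t{\left(6 \right)}\right) = \left(-3 - 4\right)^{2} \left(-9 + 10 \cdot 6^{2} \left(5 + 6\right)\right) = \left(-7\right)^{2} \left(-9 + 10 \cdot 36 \cdot 11\right) = 49 \left(-9 + 3960\right) = 49 \cdot 3951 = 193599$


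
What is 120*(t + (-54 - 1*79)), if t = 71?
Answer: -7440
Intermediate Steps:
120*(t + (-54 - 1*79)) = 120*(71 + (-54 - 1*79)) = 120*(71 + (-54 - 79)) = 120*(71 - 133) = 120*(-62) = -7440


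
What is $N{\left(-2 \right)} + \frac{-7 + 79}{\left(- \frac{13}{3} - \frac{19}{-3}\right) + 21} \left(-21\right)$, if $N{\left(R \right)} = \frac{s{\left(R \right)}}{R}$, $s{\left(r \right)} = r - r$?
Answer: $- \frac{1512}{23} \approx -65.739$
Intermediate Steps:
$s{\left(r \right)} = 0$
$N{\left(R \right)} = 0$ ($N{\left(R \right)} = \frac{0}{R} = 0$)
$N{\left(-2 \right)} + \frac{-7 + 79}{\left(- \frac{13}{3} - \frac{19}{-3}\right) + 21} \left(-21\right) = 0 + \frac{-7 + 79}{\left(- \frac{13}{3} - \frac{19}{-3}\right) + 21} \left(-21\right) = 0 + \frac{72}{\left(\left(-13\right) \frac{1}{3} - - \frac{19}{3}\right) + 21} \left(-21\right) = 0 + \frac{72}{\left(- \frac{13}{3} + \frac{19}{3}\right) + 21} \left(-21\right) = 0 + \frac{72}{2 + 21} \left(-21\right) = 0 + \frac{72}{23} \left(-21\right) = 0 - \frac{1512}{23} = - \frac{1512}{23}$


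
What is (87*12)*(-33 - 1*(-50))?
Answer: 17748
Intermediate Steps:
(87*12)*(-33 - 1*(-50)) = 1044*(-33 + 50) = 1044*17 = 17748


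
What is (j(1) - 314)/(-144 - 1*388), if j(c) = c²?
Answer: 313/532 ≈ 0.58835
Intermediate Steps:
(j(1) - 314)/(-144 - 1*388) = (1² - 314)/(-144 - 1*388) = (1 - 314)/(-144 - 388) = -313/(-532) = -313*(-1/532) = 313/532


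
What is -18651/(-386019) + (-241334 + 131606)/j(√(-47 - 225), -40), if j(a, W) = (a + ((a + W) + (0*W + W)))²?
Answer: 5*(-88037539*I + 49736*√17)/(257346*(20*√17 + 83*I)) ≈ -10.347 - 10.328*I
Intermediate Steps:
j(a, W) = (2*W + 2*a)² (j(a, W) = (a + ((W + a) + (0 + W)))² = (a + ((W + a) + W))² = (a + (a + 2*W))² = (2*W + 2*a)²)
-18651/(-386019) + (-241334 + 131606)/j(√(-47 - 225), -40) = -18651/(-386019) + (-241334 + 131606)/((4*(-40 + √(-47 - 225))²)) = -18651*(-1/386019) - 109728*1/(4*(-40 + √(-272))²) = 6217/128673 - 109728*1/(4*(-40 + 4*I*√17)²) = 6217/128673 - 27432/(-40 + 4*I*√17)²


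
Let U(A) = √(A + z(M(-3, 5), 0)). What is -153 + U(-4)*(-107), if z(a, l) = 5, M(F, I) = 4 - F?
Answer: -260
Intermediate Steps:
U(A) = √(5 + A) (U(A) = √(A + 5) = √(5 + A))
-153 + U(-4)*(-107) = -153 + √(5 - 4)*(-107) = -153 + √1*(-107) = -153 + 1*(-107) = -153 - 107 = -260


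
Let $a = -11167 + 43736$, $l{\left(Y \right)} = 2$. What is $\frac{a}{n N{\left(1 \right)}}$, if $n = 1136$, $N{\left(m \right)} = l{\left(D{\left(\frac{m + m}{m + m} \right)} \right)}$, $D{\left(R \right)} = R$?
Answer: $\frac{32569}{2272} \approx 14.335$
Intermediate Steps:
$N{\left(m \right)} = 2$
$a = 32569$
$\frac{a}{n N{\left(1 \right)}} = \frac{32569}{1136 \cdot 2} = \frac{32569}{2272}$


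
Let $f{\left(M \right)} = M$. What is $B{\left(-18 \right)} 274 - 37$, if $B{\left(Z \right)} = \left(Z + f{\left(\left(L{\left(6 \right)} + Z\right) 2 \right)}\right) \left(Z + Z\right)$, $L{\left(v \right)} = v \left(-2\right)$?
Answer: $769355$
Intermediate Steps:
$L{\left(v \right)} = - 2 v$
$B{\left(Z \right)} = 2 Z \left(-24 + 3 Z\right)$ ($B{\left(Z \right)} = \left(Z + \left(\left(-2\right) 6 + Z\right) 2\right) \left(Z + Z\right) = \left(Z + \left(-12 + Z\right) 2\right) 2 Z = \left(Z + \left(-24 + 2 Z\right)\right) 2 Z = \left(-24 + 3 Z\right) 2 Z = 2 Z \left(-24 + 3 Z\right)$)
$B{\left(-18 \right)} 274 - 37 = 6 \left(-18\right) \left(-8 - 18\right) 274 - 37 = 6 \left(-18\right) \left(-26\right) 274 - 37 = 2808 \cdot 274 - 37 = 769392 - 37 = 769355$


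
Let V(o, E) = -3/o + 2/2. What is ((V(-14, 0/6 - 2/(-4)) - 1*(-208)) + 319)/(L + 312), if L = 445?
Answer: 7395/10598 ≈ 0.69777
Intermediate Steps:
V(o, E) = 1 - 3/o (V(o, E) = -3/o + 2*(½) = -3/o + 1 = 1 - 3/o)
((V(-14, 0/6 - 2/(-4)) - 1*(-208)) + 319)/(L + 312) = (((-3 - 14)/(-14) - 1*(-208)) + 319)/(445 + 312) = ((-1/14*(-17) + 208) + 319)/757 = ((17/14 + 208) + 319)*(1/757) = (2929/14 + 319)*(1/757) = (7395/14)*(1/757) = 7395/10598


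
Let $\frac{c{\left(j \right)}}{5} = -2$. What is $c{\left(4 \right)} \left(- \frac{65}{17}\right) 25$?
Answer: $\frac{16250}{17} \approx 955.88$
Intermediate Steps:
$c{\left(j \right)} = -10$ ($c{\left(j \right)} = 5 \left(-2\right) = -10$)
$c{\left(4 \right)} \left(- \frac{65}{17}\right) 25 = - 10 \left(- \frac{65}{17}\right) 25 = - 10 \left(\left(-65\right) \frac{1}{17}\right) 25 = \left(-10\right) \left(- \frac{65}{17}\right) 25 = \frac{650}{17} \cdot 25 = \frac{16250}{17}$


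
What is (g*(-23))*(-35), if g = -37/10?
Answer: -5957/2 ≈ -2978.5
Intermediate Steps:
g = -37/10 (g = -37*⅒ = -37/10 ≈ -3.7000)
(g*(-23))*(-35) = -37/10*(-23)*(-35) = (851/10)*(-35) = -5957/2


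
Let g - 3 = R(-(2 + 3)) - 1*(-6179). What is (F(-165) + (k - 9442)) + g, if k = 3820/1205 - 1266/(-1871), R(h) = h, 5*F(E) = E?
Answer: -1485369928/450911 ≈ -3294.2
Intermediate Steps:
F(E) = E/5
k = 1734550/450911 (k = 3820*(1/1205) - 1266*(-1/1871) = 764/241 + 1266/1871 = 1734550/450911 ≈ 3.8468)
g = 6177 (g = 3 + (-(2 + 3) - 1*(-6179)) = 3 + (-1*5 + 6179) = 3 + (-5 + 6179) = 3 + 6174 = 6177)
(F(-165) + (k - 9442)) + g = ((⅕)*(-165) + (1734550/450911 - 9442)) + 6177 = (-33 - 4255767112/450911) + 6177 = -4270647175/450911 + 6177 = -1485369928/450911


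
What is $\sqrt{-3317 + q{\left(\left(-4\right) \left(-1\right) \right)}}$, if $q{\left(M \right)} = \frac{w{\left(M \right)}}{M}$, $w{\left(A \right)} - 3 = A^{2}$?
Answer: $\frac{i \sqrt{13249}}{2} \approx 57.552 i$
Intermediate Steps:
$w{\left(A \right)} = 3 + A^{2}$
$q{\left(M \right)} = \frac{3 + M^{2}}{M}$
$\sqrt{-3317 + q{\left(\left(-4\right) \left(-1\right) \right)}} = \sqrt{-3317 + \left(\left(-4\right) \left(-1\right) + \frac{3}{\left(-4\right) \left(-1\right)}\right)} = \sqrt{-3317 + \left(4 + \frac{3}{4}\right)} = \sqrt{-3317 + \frac{19}{4}} = \sqrt{- \frac{13249}{4}} = \frac{i \sqrt{13249}}{2}$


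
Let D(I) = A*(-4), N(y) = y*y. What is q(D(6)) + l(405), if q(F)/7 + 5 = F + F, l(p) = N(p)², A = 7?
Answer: 26904200198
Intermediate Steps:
N(y) = y²
D(I) = -28 (D(I) = 7*(-4) = -28)
l(p) = p⁴ (l(p) = (p²)² = p⁴)
q(F) = -35 + 14*F (q(F) = -35 + 7*(F + F) = -35 + 7*(2*F) = -35 + 14*F)
q(D(6)) + l(405) = (-35 + 14*(-28)) + 405⁴ = (-35 - 392) + 26904200625 = -427 + 26904200625 = 26904200198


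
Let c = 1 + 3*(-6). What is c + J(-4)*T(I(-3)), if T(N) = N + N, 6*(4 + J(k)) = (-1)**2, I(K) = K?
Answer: 6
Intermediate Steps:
J(k) = -23/6 (J(k) = -4 + (1/6)*(-1)**2 = -4 + (1/6)*1 = -4 + 1/6 = -23/6)
T(N) = 2*N
c = -17 (c = 1 - 18 = -17)
c + J(-4)*T(I(-3)) = -17 - 23*(-3)/3 = -17 - 23/6*(-6) = -17 + 23 = 6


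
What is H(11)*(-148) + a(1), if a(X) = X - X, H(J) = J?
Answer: -1628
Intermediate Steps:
a(X) = 0
H(11)*(-148) + a(1) = 11*(-148) + 0 = -1628 + 0 = -1628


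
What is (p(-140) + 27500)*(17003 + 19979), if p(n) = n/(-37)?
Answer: 37634362480/37 ≈ 1.0171e+9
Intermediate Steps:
p(n) = -n/37 (p(n) = n*(-1/37) = -n/37)
(p(-140) + 27500)*(17003 + 19979) = (-1/37*(-140) + 27500)*(17003 + 19979) = (140/37 + 27500)*36982 = (1017640/37)*36982 = 37634362480/37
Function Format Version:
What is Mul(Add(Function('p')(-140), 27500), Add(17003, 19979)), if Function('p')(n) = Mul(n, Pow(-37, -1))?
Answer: Rational(37634362480, 37) ≈ 1.0171e+9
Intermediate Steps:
Function('p')(n) = Mul(Rational(-1, 37), n) (Function('p')(n) = Mul(n, Rational(-1, 37)) = Mul(Rational(-1, 37), n))
Mul(Add(Function('p')(-140), 27500), Add(17003, 19979)) = Mul(Add(Mul(Rational(-1, 37), -140), 27500), Add(17003, 19979)) = Mul(Add(Rational(140, 37), 27500), 36982) = Mul(Rational(1017640, 37), 36982) = Rational(37634362480, 37)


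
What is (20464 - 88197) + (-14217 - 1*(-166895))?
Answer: 84945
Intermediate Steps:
(20464 - 88197) + (-14217 - 1*(-166895)) = -67733 + (-14217 + 166895) = -67733 + 152678 = 84945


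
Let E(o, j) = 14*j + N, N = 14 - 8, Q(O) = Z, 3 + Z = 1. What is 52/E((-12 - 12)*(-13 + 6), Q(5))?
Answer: -26/11 ≈ -2.3636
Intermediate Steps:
Z = -2 (Z = -3 + 1 = -2)
Q(O) = -2
N = 6
E(o, j) = 6 + 14*j (E(o, j) = 14*j + 6 = 6 + 14*j)
52/E((-12 - 12)*(-13 + 6), Q(5)) = 52/(6 + 14*(-2)) = 52/(6 - 28) = 52/(-22) = 52*(-1/22) = -26/11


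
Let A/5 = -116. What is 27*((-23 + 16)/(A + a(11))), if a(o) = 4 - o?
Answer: 189/587 ≈ 0.32198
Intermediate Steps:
A = -580 (A = 5*(-116) = -580)
27*((-23 + 16)/(A + a(11))) = 27*((-23 + 16)/(-580 + (4 - 1*11))) = 27*(-7/(-580 + (4 - 11))) = 27*(-7/(-580 - 7)) = 27*(-7/(-587)) = 27*(-7*(-1/587)) = 27*(7/587) = 189/587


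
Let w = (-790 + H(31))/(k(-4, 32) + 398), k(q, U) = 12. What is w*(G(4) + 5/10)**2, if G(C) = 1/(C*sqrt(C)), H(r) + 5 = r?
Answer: -955/1312 ≈ -0.72790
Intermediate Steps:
H(r) = -5 + r
G(C) = C**(-3/2) (G(C) = 1/(C**(3/2)) = C**(-3/2))
w = -382/205 (w = (-790 + (-5 + 31))/(12 + 398) = (-790 + 26)/410 = -764*1/410 = -382/205 ≈ -1.8634)
w*(G(4) + 5/10)**2 = -382*(4**(-3/2) + 5/10)**2/205 = -382*(1/8 + 5*(1/10))**2/205 = -382*(1/8 + 1/2)**2/205 = -382*(5/8)**2/205 = -382/205*25/64 = -955/1312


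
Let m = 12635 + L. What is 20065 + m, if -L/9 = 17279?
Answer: -122811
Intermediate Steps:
L = -155511 (L = -9*17279 = -155511)
m = -142876 (m = 12635 - 155511 = -142876)
20065 + m = 20065 - 142876 = -122811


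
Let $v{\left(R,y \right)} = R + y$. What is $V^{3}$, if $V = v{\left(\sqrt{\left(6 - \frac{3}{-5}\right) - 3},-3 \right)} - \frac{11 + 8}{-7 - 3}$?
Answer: $- \frac{13211}{1000} + \frac{2169 \sqrt{10}}{500} \approx 0.50696$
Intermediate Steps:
$V = - \frac{11}{10} + \frac{3 \sqrt{10}}{5}$ ($V = \left(\sqrt{\left(6 - \frac{3}{-5}\right) - 3} - 3\right) - \frac{11 + 8}{-7 - 3} = \left(\sqrt{\left(6 - - \frac{3}{5}\right) - 3} - 3\right) - \frac{19}{-10} = \left(\sqrt{\left(6 + \frac{3}{5}\right) - 3} - 3\right) - 19 \left(- \frac{1}{10}\right) = \left(\sqrt{\frac{33}{5} - 3} - 3\right) - - \frac{19}{10} = \left(\sqrt{\frac{18}{5}} - 3\right) + \frac{19}{10} = \left(\frac{3 \sqrt{10}}{5} - 3\right) + \frac{19}{10} = \left(-3 + \frac{3 \sqrt{10}}{5}\right) + \frac{19}{10} = - \frac{11}{10} + \frac{3 \sqrt{10}}{5} \approx 0.79737$)
$V^{3} = \left(- \frac{11}{10} + \frac{3 \sqrt{10}}{5}\right)^{3}$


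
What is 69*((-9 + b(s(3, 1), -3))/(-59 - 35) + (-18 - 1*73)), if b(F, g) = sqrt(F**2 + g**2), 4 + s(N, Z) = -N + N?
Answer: -294975/47 ≈ -6276.1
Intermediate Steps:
s(N, Z) = -4 (s(N, Z) = -4 + (-N + N) = -4 + 0 = -4)
69*((-9 + b(s(3, 1), -3))/(-59 - 35) + (-18 - 1*73)) = 69*((-9 + sqrt((-4)**2 + (-3)**2))/(-59 - 35) + (-18 - 1*73)) = 69*((-9 + sqrt(16 + 9))/(-94) + (-18 - 73)) = 69*((-9 + sqrt(25))*(-1/94) - 91) = 69*((-9 + 5)*(-1/94) - 91) = 69*(-4*(-1/94) - 91) = 69*(2/47 - 91) = 69*(-4275/47) = -294975/47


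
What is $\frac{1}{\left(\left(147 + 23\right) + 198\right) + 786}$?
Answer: $\frac{1}{1154} \approx 0.00086655$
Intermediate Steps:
$\frac{1}{\left(\left(147 + 23\right) + 198\right) + 786} = \frac{1}{\left(170 + 198\right) + 786} = \frac{1}{368 + 786} = \frac{1}{1154}$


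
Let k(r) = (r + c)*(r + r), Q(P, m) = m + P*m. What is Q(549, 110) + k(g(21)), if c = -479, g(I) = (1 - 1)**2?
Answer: 60500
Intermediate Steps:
g(I) = 0 (g(I) = 0**2 = 0)
k(r) = 2*r*(-479 + r) (k(r) = (r - 479)*(r + r) = (-479 + r)*(2*r) = 2*r*(-479 + r))
Q(549, 110) + k(g(21)) = 110*(1 + 549) + 2*0*(-479 + 0) = 110*550 + 2*0*(-479) = 60500 + 0 = 60500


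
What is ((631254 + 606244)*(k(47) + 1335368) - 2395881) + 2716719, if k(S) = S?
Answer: 1652573712508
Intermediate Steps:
((631254 + 606244)*(k(47) + 1335368) - 2395881) + 2716719 = ((631254 + 606244)*(47 + 1335368) - 2395881) + 2716719 = (1237498*1335415 - 2395881) + 2716719 = (1652573391670 - 2395881) + 2716719 = 1652570995789 + 2716719 = 1652573712508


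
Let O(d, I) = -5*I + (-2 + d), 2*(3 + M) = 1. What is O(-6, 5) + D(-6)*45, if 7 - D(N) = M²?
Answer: ¾ ≈ 0.75000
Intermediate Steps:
M = -5/2 (M = -3 + (½)*1 = -3 + ½ = -5/2 ≈ -2.5000)
D(N) = ¾ (D(N) = 7 - (-5/2)² = 7 - 1*25/4 = 7 - 25/4 = ¾)
O(d, I) = -2 + d - 5*I
O(-6, 5) + D(-6)*45 = (-2 - 6 - 5*5) + (¾)*45 = (-2 - 6 - 25) + 135/4 = -33 + 135/4 = ¾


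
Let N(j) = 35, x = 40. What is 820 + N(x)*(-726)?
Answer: -24590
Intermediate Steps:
820 + N(x)*(-726) = 820 + 35*(-726) = 820 - 25410 = -24590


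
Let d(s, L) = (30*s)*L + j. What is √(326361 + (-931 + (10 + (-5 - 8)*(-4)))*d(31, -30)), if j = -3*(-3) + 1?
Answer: √24562771 ≈ 4956.1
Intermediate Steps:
j = 10 (j = 9 + 1 = 10)
d(s, L) = 10 + 30*L*s (d(s, L) = (30*s)*L + 10 = 30*L*s + 10 = 10 + 30*L*s)
√(326361 + (-931 + (10 + (-5 - 8)*(-4)))*d(31, -30)) = √(326361 + (-931 + (10 + (-5 - 8)*(-4)))*(10 + 30*(-30)*31)) = √(326361 + (-931 + (10 - 13*(-4)))*(10 - 27900)) = √(326361 + (-931 + (10 + 52))*(-27890)) = √(326361 + (-931 + 62)*(-27890)) = √(326361 - 869*(-27890)) = √(326361 + 24236410) = √24562771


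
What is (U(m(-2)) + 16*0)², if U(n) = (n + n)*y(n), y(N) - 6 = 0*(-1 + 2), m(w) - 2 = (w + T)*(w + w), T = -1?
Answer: 28224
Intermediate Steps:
m(w) = 2 + 2*w*(-1 + w) (m(w) = 2 + (w - 1)*(w + w) = 2 + (-1 + w)*(2*w) = 2 + 2*w*(-1 + w))
y(N) = 6 (y(N) = 6 + 0*(-1 + 2) = 6 + 0*1 = 6 + 0 = 6)
U(n) = 12*n (U(n) = (n + n)*6 = (2*n)*6 = 12*n)
(U(m(-2)) + 16*0)² = (12*(2 - 2*(-2) + 2*(-2)²) + 16*0)² = (12*(2 + 4 + 2*4) + 0)² = (12*(2 + 4 + 8) + 0)² = (12*14 + 0)² = (168 + 0)² = 168² = 28224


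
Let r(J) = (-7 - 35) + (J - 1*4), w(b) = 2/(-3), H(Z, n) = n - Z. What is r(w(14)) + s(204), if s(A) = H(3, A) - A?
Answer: -149/3 ≈ -49.667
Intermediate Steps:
s(A) = -3 (s(A) = (A - 1*3) - A = (A - 3) - A = (-3 + A) - A = -3)
w(b) = -⅔ (w(b) = -⅓*2 = -⅔)
r(J) = -46 + J (r(J) = -42 + (J - 4) = -42 + (-4 + J) = -46 + J)
r(w(14)) + s(204) = (-46 - ⅔) - 3 = -140/3 - 3 = -149/3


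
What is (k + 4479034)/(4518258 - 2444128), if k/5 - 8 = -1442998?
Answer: -1367958/1037065 ≈ -1.3191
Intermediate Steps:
k = -7214950 (k = 40 + 5*(-1442998) = 40 - 7214990 = -7214950)
(k + 4479034)/(4518258 - 2444128) = (-7214950 + 4479034)/(4518258 - 2444128) = -2735916/2074130 = -2735916*1/2074130 = -1367958/1037065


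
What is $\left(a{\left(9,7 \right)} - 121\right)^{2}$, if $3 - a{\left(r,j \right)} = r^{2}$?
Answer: $39601$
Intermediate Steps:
$a{\left(r,j \right)} = 3 - r^{2}$
$\left(a{\left(9,7 \right)} - 121\right)^{2} = \left(\left(3 - 9^{2}\right) - 121\right)^{2} = \left(\left(3 - 81\right) - 121\right)^{2} = \left(-78 - 121\right)^{2} = \left(-199\right)^{2} = 39601$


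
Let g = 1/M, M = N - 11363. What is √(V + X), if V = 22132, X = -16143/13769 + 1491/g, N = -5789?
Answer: I*√98861032119683/1967 ≈ 5054.9*I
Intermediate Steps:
M = -17152 (M = -5789 - 11363 = -17152)
g = -1/17152 (g = 1/(-17152) = -1/17152 ≈ -5.8302e-5)
X = -352123355151/13769 (X = -16143/13769 + 1491/(-1/17152) = -16143*1/13769 + 1491*(-17152) = -16143/13769 - 25573632 = -352123355151/13769 ≈ -2.5574e+7)
√(V + X) = √(22132 - 352123355151/13769) = √(-351818619643/13769) = I*√98861032119683/1967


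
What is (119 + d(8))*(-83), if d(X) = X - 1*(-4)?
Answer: -10873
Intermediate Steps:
d(X) = 4 + X (d(X) = X + 4 = 4 + X)
(119 + d(8))*(-83) = (119 + (4 + 8))*(-83) = (119 + 12)*(-83) = 131*(-83) = -10873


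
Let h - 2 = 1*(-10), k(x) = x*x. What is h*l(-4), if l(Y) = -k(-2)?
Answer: 32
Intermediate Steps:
k(x) = x²
h = -8 (h = 2 + 1*(-10) = 2 - 10 = -8)
l(Y) = -4 (l(Y) = -1*(-2)² = -1*4 = -4)
h*l(-4) = -8*(-4) = 32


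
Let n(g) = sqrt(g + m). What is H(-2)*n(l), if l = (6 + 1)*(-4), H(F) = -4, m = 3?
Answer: -20*I ≈ -20.0*I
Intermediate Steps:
l = -28 (l = 7*(-4) = -28)
n(g) = sqrt(3 + g) (n(g) = sqrt(g + 3) = sqrt(3 + g))
H(-2)*n(l) = -4*sqrt(3 - 28) = -20*I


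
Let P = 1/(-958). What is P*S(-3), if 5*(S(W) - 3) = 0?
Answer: -3/958 ≈ -0.0031315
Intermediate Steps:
P = -1/958 ≈ -0.0010438
S(W) = 3 (S(W) = 3 + (1/5)*0 = 3 + 0 = 3)
P*S(-3) = -1/958*3 = -3/958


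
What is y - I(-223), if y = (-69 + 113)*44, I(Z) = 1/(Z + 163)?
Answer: 116161/60 ≈ 1936.0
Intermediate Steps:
I(Z) = 1/(163 + Z)
y = 1936 (y = 44*44 = 1936)
y - I(-223) = 1936 - 1/(163 - 223) = 1936 - 1/(-60) = 1936 - 1*(-1/60) = 1936 + 1/60 = 116161/60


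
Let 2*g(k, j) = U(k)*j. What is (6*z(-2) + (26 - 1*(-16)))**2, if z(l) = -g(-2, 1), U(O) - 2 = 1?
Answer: 1089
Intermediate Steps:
U(O) = 3 (U(O) = 2 + 1 = 3)
g(k, j) = 3*j/2 (g(k, j) = (3*j)/2 = 3*j/2)
z(l) = -3/2
(6*z(-2) + (26 - 1*(-16)))**2 = (6*(-3/2) + (26 - 1*(-16)))**2 = (-9 + (26 + 16))**2 = (-9 + 42)**2 = 33**2 = 1089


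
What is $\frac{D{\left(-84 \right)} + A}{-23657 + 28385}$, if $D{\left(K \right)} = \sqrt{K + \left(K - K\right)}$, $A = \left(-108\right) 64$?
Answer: $- \frac{288}{197} + \frac{i \sqrt{21}}{2364} \approx -1.4619 + 0.0019385 i$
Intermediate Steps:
$A = -6912$
$D{\left(K \right)} = \sqrt{K}$ ($D{\left(K \right)} = \sqrt{K + 0} = \sqrt{K}$)
$\frac{D{\left(-84 \right)} + A}{-23657 + 28385} = \frac{\sqrt{-84} - 6912}{-23657 + 28385} = \frac{2 i \sqrt{21} - 6912}{4728} = \left(-6912 + 2 i \sqrt{21}\right) \frac{1}{4728} = - \frac{288}{197} + \frac{i \sqrt{21}}{2364}$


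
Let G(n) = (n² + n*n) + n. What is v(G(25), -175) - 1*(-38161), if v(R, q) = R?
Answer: 39436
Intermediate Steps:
G(n) = n + 2*n² (G(n) = (n² + n²) + n = 2*n² + n = n + 2*n²)
v(G(25), -175) - 1*(-38161) = 25*(1 + 2*25) - 1*(-38161) = 25*(1 + 50) + 38161 = 25*51 + 38161 = 1275 + 38161 = 39436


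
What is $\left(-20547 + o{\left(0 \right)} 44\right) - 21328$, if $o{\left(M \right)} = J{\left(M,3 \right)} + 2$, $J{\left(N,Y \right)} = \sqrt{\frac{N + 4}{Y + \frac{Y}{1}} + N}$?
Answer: $-41787 + \frac{44 \sqrt{6}}{3} \approx -41751.0$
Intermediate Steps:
$J{\left(N,Y \right)} = \sqrt{N + \frac{4 + N}{2 Y}}$ ($J{\left(N,Y \right)} = \sqrt{\frac{4 + N}{Y + Y 1} + N} = \sqrt{\frac{4 + N}{Y + Y} + N} = \sqrt{\frac{4 + N}{2 Y} + N} = \sqrt{N + \frac{4 + N}{2 Y}}$)
$o{\left(M \right)} = 2 + \frac{\sqrt{2} \sqrt{\frac{4}{3} + \frac{7 M}{3}}}{2}$ ($o{\left(M \right)} = \frac{\sqrt{2} \sqrt{\frac{4 + M + 2 M 3}{3}}}{2} + 2 = \frac{\sqrt{2} \sqrt{\frac{4 + M + 6 M}{3}}}{2} + 2 = \frac{\sqrt{2} \sqrt{\frac{4 + 7 M}{3}}}{2} + 2 = \frac{\sqrt{2} \sqrt{\frac{4}{3} + \frac{7 M}{3}}}{2} + 2 = 2 + \frac{\sqrt{2} \sqrt{\frac{4}{3} + \frac{7 M}{3}}}{2}$)
$\left(-20547 + o{\left(0 \right)} 44\right) - 21328 = \left(-20547 + \left(2 + \frac{\sqrt{24 + 42 \cdot 0}}{6}\right) 44\right) - 21328 = \left(-20547 + \left(2 + \frac{\sqrt{24 + 0}}{6}\right) 44\right) - 21328 = \left(-20547 + \left(2 + \frac{\sqrt{24}}{6}\right) 44\right) - 21328 = \left(-20547 + \left(2 + \frac{2 \sqrt{6}}{6}\right) 44\right) - 21328 = \left(-20547 + \left(2 + \frac{\sqrt{6}}{3}\right) 44\right) - 21328 = \left(-20547 + \left(88 + \frac{44 \sqrt{6}}{3}\right)\right) - 21328 = \left(-20459 + \frac{44 \sqrt{6}}{3}\right) - 21328 = -41787 + \frac{44 \sqrt{6}}{3}$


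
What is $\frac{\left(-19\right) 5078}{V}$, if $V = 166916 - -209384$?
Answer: $- \frac{48241}{188150} \approx -0.2564$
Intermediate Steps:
$V = 376300$ ($V = 166916 + 209384 = 376300$)
$\frac{\left(-19\right) 5078}{V} = \frac{\left(-19\right) 5078}{376300} = \left(-96482\right) \frac{1}{376300} = - \frac{48241}{188150}$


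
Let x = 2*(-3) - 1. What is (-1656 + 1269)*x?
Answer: 2709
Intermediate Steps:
x = -7 (x = -6 - 1 = -7)
(-1656 + 1269)*x = (-1656 + 1269)*(-7) = -387*(-7) = 2709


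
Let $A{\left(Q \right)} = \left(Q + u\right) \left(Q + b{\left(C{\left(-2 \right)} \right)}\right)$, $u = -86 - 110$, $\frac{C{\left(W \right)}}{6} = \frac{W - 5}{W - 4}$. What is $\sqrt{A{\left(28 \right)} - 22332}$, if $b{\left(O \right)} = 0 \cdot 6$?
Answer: $6 i \sqrt{751} \approx 164.43 i$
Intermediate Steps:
$C{\left(W \right)} = \frac{6 \left(-5 + W\right)}{-4 + W}$ ($C{\left(W \right)} = 6 \frac{W - 5}{W - 4} = 6 \frac{-5 + W}{-4 + W} = \frac{6 \left(-5 + W\right)}{-4 + W}$)
$b{\left(O \right)} = 0$
$u = -196$
$A{\left(Q \right)} = Q \left(-196 + Q\right)$ ($A{\left(Q \right)} = \left(Q - 196\right) \left(Q + 0\right) = \left(-196 + Q\right) Q = Q \left(-196 + Q\right)$)
$\sqrt{A{\left(28 \right)} - 22332} = \sqrt{28 \left(-196 + 28\right) - 22332} = \sqrt{28 \left(-168\right) - 22332} = \sqrt{-4704 - 22332} = \sqrt{-27036} = 6 i \sqrt{751}$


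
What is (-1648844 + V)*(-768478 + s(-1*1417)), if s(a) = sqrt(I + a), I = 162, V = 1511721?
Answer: 105376008794 - 137123*I*sqrt(1255) ≈ 1.0538e+11 - 4.8577e+6*I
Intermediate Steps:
s(a) = sqrt(162 + a)
(-1648844 + V)*(-768478 + s(-1*1417)) = (-1648844 + 1511721)*(-768478 + sqrt(162 - 1*1417)) = -137123*(-768478 + sqrt(162 - 1417)) = -137123*(-768478 + sqrt(-1255)) = -137123*(-768478 + I*sqrt(1255)) = 105376008794 - 137123*I*sqrt(1255)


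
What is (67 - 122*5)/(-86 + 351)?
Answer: -543/265 ≈ -2.0491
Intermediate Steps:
(67 - 122*5)/(-86 + 351) = (67 - 610)/265 = -543*1/265 = -543/265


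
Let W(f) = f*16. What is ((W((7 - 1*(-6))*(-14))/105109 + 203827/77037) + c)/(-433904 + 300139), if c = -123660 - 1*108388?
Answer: 375787380294637/216626586228849 ≈ 1.7347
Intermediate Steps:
W(f) = 16*f
c = -232048 (c = -123660 - 108388 = -232048)
((W((7 - 1*(-6))*(-14))/105109 + 203827/77037) + c)/(-433904 + 300139) = (((16*((7 - 1*(-6))*(-14)))/105109 + 203827/77037) - 232048)/(-433904 + 300139) = (((16*((7 + 6)*(-14)))*(1/105109) + 203827*(1/77037)) - 232048)/(-133765) = (((16*(13*(-14)))*(1/105109) + 203827/77037) - 232048)*(-1/133765) = (((16*(-182))*(1/105109) + 203827/77037) - 232048)*(-1/133765) = ((-2912*1/105109 + 203827/77037) - 232048)*(-1/133765) = ((-2912/105109 + 203827/77037) - 232048)*(-1/133765) = (21199720399/8097282033 - 232048)*(-1/133765) = -1878936901473185/8097282033*(-1/133765) = 375787380294637/216626586228849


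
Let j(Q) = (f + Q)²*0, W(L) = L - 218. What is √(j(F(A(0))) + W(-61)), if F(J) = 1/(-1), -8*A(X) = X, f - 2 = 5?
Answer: 3*I*√31 ≈ 16.703*I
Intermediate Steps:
f = 7 (f = 2 + 5 = 7)
W(L) = -218 + L
A(X) = -X/8
F(J) = -1
j(Q) = 0 (j(Q) = (7 + Q)²*0 = 0)
√(j(F(A(0))) + W(-61)) = √(0 + (-218 - 61)) = √(0 - 279) = √(-279) = 3*I*√31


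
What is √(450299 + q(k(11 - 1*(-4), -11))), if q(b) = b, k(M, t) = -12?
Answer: √450287 ≈ 671.03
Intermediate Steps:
√(450299 + q(k(11 - 1*(-4), -11))) = √(450299 - 12) = √450287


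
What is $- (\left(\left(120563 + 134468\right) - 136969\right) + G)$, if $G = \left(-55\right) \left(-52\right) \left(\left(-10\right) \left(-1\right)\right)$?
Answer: $-146662$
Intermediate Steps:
$G = 28600$ ($G = 2860 \cdot 10 = 28600$)
$- (\left(\left(120563 + 134468\right) - 136969\right) + G) = - (\left(\left(120563 + 134468\right) - 136969\right) + 28600) = - (\left(255031 - 136969\right) + 28600) = - (118062 + 28600) = \left(-1\right) 146662 = -146662$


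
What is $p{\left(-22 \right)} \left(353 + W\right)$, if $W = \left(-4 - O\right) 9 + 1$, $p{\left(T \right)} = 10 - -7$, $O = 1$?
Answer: $5253$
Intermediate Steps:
$p{\left(T \right)} = 17$ ($p{\left(T \right)} = 10 + 7 = 17$)
$W = -44$ ($W = \left(-4 - 1\right) 9 + 1 = \left(-5\right) 9 + 1 = -45 + 1 = -44$)
$p{\left(-22 \right)} \left(353 + W\right) = 17 \left(353 - 44\right) = 17 \cdot 309 = 5253$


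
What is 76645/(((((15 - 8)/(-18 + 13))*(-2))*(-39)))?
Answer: -383225/546 ≈ -701.88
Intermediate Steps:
76645/(((((15 - 8)/(-18 + 13))*(-2))*(-39))) = 76645/((((7/(-5))*(-2))*(-39))) = 76645/((((7*(-1/5))*(-2))*(-39))) = 76645/((-7/5*(-2)*(-39))) = 76645/(((14/5)*(-39))) = 76645/(-546/5) = 76645*(-5/546) = -383225/546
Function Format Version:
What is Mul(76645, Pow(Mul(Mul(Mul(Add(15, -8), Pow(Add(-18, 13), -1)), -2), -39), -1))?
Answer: Rational(-383225, 546) ≈ -701.88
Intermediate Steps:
Mul(76645, Pow(Mul(Mul(Mul(Add(15, -8), Pow(Add(-18, 13), -1)), -2), -39), -1)) = Mul(76645, Pow(Mul(Mul(Mul(7, Pow(-5, -1)), -2), -39), -1)) = Mul(76645, Pow(Mul(Mul(Mul(7, Rational(-1, 5)), -2), -39), -1)) = Mul(76645, Pow(Mul(Mul(Rational(-7, 5), -2), -39), -1)) = Mul(76645, Pow(Mul(Rational(14, 5), -39), -1)) = Mul(76645, Pow(Rational(-546, 5), -1)) = Mul(76645, Rational(-5, 546)) = Rational(-383225, 546)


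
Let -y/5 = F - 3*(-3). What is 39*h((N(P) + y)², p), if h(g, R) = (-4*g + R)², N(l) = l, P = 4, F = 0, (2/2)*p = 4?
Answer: 1761177600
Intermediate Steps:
p = 4
y = -45 (y = -5*(0 - 3*(-3)) = -5*(0 + 9) = -5*9 = -45)
h(g, R) = (R - 4*g)²
39*h((N(P) + y)², p) = 39*(4 - 4*(4 - 45)²)² = 39*(4 - 4*(-41)²)² = 39*(4 - 4*1681)² = 39*(4 - 6724)² = 39*(-6720)² = 39*45158400 = 1761177600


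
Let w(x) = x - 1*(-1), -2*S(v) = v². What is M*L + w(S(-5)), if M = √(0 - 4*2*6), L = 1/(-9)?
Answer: -23/2 - 4*I*√3/9 ≈ -11.5 - 0.7698*I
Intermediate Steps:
L = -⅑ ≈ -0.11111
S(v) = -v²/2
w(x) = 1 + x (w(x) = x + 1 = 1 + x)
M = 4*I*√3 (M = √(0 - 8*6) = √(0 - 48) = √(-48) = 4*I*√3 ≈ 6.9282*I)
M*L + w(S(-5)) = (4*I*√3)*(-⅑) + (1 - ½*(-5)²) = -4*I*√3/9 + (1 - ½*25) = -4*I*√3/9 + (1 - 25/2) = -4*I*√3/9 - 23/2 = -23/2 - 4*I*√3/9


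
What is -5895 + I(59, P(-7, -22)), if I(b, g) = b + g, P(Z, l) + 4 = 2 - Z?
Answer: -5831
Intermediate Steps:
P(Z, l) = -2 - Z (P(Z, l) = -4 + (2 - Z) = -2 - Z)
-5895 + I(59, P(-7, -22)) = -5895 + (59 + (-2 - 1*(-7))) = -5895 + (59 + (-2 + 7)) = -5895 + (59 + 5) = -5895 + 64 = -5831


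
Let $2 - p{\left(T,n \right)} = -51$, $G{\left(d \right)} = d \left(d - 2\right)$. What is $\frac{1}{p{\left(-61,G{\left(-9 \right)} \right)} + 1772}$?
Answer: $\frac{1}{1825} \approx 0.00054795$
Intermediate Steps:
$G{\left(d \right)} = d \left(-2 + d\right)$
$p{\left(T,n \right)} = 53$ ($p{\left(T,n \right)} = 2 - -51 = 2 + 51 = 53$)
$\frac{1}{p{\left(-61,G{\left(-9 \right)} \right)} + 1772} = \frac{1}{53 + 1772} = \frac{1}{1825}$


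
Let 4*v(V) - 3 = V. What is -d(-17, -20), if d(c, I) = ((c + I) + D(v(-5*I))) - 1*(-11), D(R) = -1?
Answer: 27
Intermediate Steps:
v(V) = 3/4 + V/4
d(c, I) = 10 + I + c (d(c, I) = ((c + I) - 1) - 1*(-11) = ((I + c) - 1) + 11 = (-1 + I + c) + 11 = 10 + I + c)
-d(-17, -20) = -(10 - 20 - 17) = -1*(-27) = 27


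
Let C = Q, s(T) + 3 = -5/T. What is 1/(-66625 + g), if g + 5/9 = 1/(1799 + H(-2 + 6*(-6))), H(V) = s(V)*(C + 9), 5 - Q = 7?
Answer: -67599/4503820892 ≈ -1.5009e-5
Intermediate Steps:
Q = -2 (Q = 5 - 1*7 = 5 - 7 = -2)
s(T) = -3 - 5/T
C = -2
H(V) = -21 - 35/V (H(V) = (-3 - 5/V)*(-2 + 9) = (-3 - 5/V)*7 = -21 - 35/V)
g = -37517/67599 (g = -5/9 + 1/(1799 + (-21 - 35/(-2 + 6*(-6)))) = -5/9 + 1/(1799 + (-21 - 35/(-2 - 36))) = -5/9 + 1/(1799 + (-21 - 35/(-38))) = -5/9 + 1/(1799 + (-21 - 35*(-1/38))) = -5/9 + 1/(1799 + (-21 + 35/38)) = -5/9 + 1/(1799 - 763/38) = -5/9 + 1/(67599/38) = -5/9 + 38/67599 = -37517/67599 ≈ -0.55499)
1/(-66625 + g) = 1/(-66625 - 37517/67599) = 1/(-4503820892/67599) = -67599/4503820892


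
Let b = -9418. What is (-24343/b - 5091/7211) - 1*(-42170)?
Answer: 2864027149995/67913198 ≈ 42172.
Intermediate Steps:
(-24343/b - 5091/7211) - 1*(-42170) = (-24343/(-9418) - 5091/7211) - 1*(-42170) = (-24343*(-1/9418) - 5091*1/7211) + 42170 = (24343/9418 - 5091/7211) + 42170 = 127590335/67913198 + 42170 = 2864027149995/67913198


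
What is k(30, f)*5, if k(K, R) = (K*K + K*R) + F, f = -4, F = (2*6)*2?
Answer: 4020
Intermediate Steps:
F = 24 (F = 12*2 = 24)
k(K, R) = 24 + K² + K*R (k(K, R) = (K*K + K*R) + 24 = (K² + K*R) + 24 = 24 + K² + K*R)
k(30, f)*5 = (24 + 30² + 30*(-4))*5 = (24 + 900 - 120)*5 = 804*5 = 4020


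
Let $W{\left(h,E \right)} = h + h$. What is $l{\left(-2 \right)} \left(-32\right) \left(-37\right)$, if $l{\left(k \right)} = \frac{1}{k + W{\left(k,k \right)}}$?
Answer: $- \frac{592}{3} \approx -197.33$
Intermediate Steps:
$W{\left(h,E \right)} = 2 h$
$l{\left(k \right)} = \frac{1}{3 k}$ ($l{\left(k \right)} = \frac{1}{k + 2 k} = \frac{1}{3 k}$)
$l{\left(-2 \right)} \left(-32\right) \left(-37\right) = \frac{1}{3 \left(-2\right)} \left(-32\right) \left(-37\right) = \frac{1}{3} \left(- \frac{1}{2}\right) \left(-32\right) \left(-37\right) = \left(- \frac{1}{6}\right) \left(-32\right) \left(-37\right) = \frac{16}{3} \left(-37\right) = - \frac{592}{3}$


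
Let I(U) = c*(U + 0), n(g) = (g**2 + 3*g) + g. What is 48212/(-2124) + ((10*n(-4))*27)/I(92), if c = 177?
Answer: -12053/531 ≈ -22.699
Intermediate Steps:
n(g) = g**2 + 4*g
I(U) = 177*U (I(U) = 177*(U + 0) = 177*U)
48212/(-2124) + ((10*n(-4))*27)/I(92) = 48212/(-2124) + ((10*(-4*(4 - 4)))*27)/((177*92)) = 48212*(-1/2124) + ((10*(-4*0))*27)/16284 = -12053/531 + ((10*0)*27)*(1/16284) = -12053/531 + (0*27)*(1/16284) = -12053/531 + 0*(1/16284) = -12053/531 + 0 = -12053/531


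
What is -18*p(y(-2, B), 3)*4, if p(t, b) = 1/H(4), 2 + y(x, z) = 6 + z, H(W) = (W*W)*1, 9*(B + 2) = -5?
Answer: -9/2 ≈ -4.5000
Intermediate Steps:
B = -23/9 (B = -2 + (⅑)*(-5) = -2 - 5/9 = -23/9 ≈ -2.5556)
H(W) = W² (H(W) = W²*1 = W²)
y(x, z) = 4 + z (y(x, z) = -2 + (6 + z) = 4 + z)
p(t, b) = 1/16 (p(t, b) = 1/(4²) = 1/16)
-18*p(y(-2, B), 3)*4 = -18*1/16*4 = -9/8*4 = -9/2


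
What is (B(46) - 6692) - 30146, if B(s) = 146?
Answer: -36692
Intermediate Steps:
(B(46) - 6692) - 30146 = (146 - 6692) - 30146 = -6546 - 30146 = -36692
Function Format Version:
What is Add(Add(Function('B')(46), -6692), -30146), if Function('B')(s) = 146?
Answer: -36692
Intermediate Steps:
Add(Add(Function('B')(46), -6692), -30146) = Add(Add(146, -6692), -30146) = Add(-6546, -30146) = -36692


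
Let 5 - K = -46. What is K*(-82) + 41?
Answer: -4141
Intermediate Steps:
K = 51 (K = 5 - 1*(-46) = 5 + 46 = 51)
K*(-82) + 41 = 51*(-82) + 41 = -4182 + 41 = -4141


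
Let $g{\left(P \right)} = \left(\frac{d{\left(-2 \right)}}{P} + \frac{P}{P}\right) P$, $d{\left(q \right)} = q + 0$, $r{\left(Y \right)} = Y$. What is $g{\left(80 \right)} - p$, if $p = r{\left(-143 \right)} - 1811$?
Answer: $2032$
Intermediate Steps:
$d{\left(q \right)} = q$
$g{\left(P \right)} = P \left(1 - \frac{2}{P}\right)$ ($g{\left(P \right)} = \left(- \frac{2}{P} + \frac{P}{P}\right) P = \left(- \frac{2}{P} + 1\right) P = \left(1 - \frac{2}{P}\right) P = P \left(1 - \frac{2}{P}\right)$)
$p = -1954$ ($p = -143 - 1811 = -1954$)
$g{\left(80 \right)} - p = \left(-2 + 80\right) - -1954 = 78 + 1954 = 2032$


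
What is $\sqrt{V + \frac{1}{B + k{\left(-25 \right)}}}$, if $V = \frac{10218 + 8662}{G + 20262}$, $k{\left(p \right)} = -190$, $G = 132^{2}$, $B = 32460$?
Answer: $\frac{\sqrt{185245145580571230}}{608063610} \approx 0.70782$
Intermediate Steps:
$G = 17424$
$V = \frac{9440}{18843}$ ($V = \frac{10218 + 8662}{17424 + 20262} = \frac{18880}{37686} = 18880 \cdot \frac{1}{37686} = \frac{9440}{18843} \approx 0.50098$)
$\sqrt{V + \frac{1}{B + k{\left(-25 \right)}}} = \sqrt{\frac{9440}{18843} + \frac{1}{32460 - 190}} = \sqrt{\frac{9440}{18843} + \frac{1}{32270}} = \sqrt{\frac{304647643}{608063610}} = \frac{\sqrt{185245145580571230}}{608063610}$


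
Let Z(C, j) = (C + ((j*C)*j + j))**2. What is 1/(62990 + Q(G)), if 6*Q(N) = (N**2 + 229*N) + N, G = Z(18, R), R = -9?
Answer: 2/1543994140777 ≈ 1.2953e-12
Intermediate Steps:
Z(C, j) = (C + j + C*j**2)**2 (Z(C, j) = (C + ((C*j)*j + j))**2 = (C + (C*j**2 + j))**2 = (C + (j + C*j**2))**2 = (C + j + C*j**2)**2)
G = 2152089 (G = (18 - 9 + 18*(-9)**2)**2 = (18 - 9 + 18*81)**2 = (18 - 9 + 1458)**2 = 1467**2 = 2152089)
Q(N) = N**2/6 + 115*N/3 (Q(N) = ((N**2 + 229*N) + N)/6 = (N**2 + 230*N)/6 = N**2/6 + 115*N/3)
1/(62990 + Q(G)) = 1/(62990 + (1/6)*2152089*(230 + 2152089)) = 1/(62990 + (1/6)*2152089*2152319) = 1/(62990 + 1543994014797/2) = 1/(1543994140777/2) = 2/1543994140777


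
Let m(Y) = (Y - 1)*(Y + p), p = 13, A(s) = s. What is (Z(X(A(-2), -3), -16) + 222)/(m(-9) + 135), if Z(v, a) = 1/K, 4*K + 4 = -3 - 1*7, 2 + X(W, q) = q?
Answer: 1552/665 ≈ 2.3338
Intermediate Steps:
X(W, q) = -2 + q
K = -7/2 (K = -1 + (-3 - 1*7)/4 = -1 + (-3 - 7)/4 = -1 + (¼)*(-10) = -1 - 5/2 = -7/2 ≈ -3.5000)
m(Y) = (-1 + Y)*(13 + Y) (m(Y) = (Y - 1)*(Y + 13) = (-1 + Y)*(13 + Y))
Z(v, a) = -2/7 (Z(v, a) = 1/(-7/2) = -2/7)
(Z(X(A(-2), -3), -16) + 222)/(m(-9) + 135) = (-2/7 + 222)/((-13 + (-9)² + 12*(-9)) + 135) = 1552/(7*((-13 + 81 - 108) + 135)) = 1552/(7*(-40 + 135)) = (1552/7)/95 = (1552/7)*(1/95) = 1552/665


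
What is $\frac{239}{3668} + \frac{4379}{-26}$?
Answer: $- \frac{8027979}{47684} \approx -168.36$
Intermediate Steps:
$\frac{239}{3668} + \frac{4379}{-26} = 239 \cdot \frac{1}{3668} + 4379 \left(- \frac{1}{26}\right) = \frac{239}{3668} - \frac{4379}{26} = - \frac{8027979}{47684}$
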